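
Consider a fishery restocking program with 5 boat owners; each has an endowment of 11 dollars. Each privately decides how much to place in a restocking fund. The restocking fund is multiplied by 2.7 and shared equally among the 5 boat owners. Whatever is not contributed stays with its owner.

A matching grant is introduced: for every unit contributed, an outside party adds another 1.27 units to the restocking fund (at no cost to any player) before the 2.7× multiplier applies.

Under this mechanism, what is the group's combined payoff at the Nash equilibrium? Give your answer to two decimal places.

337.10 dollars

The effective private return per unit is now 2.7 × 2.27 / 5 = 1.2258 > 1, so every player's dominant strategy flips to full contribution.
So the Nash equilibrium is full contribution by all 5; the group earns 2.7 × 2.27 × 55 = 337.10.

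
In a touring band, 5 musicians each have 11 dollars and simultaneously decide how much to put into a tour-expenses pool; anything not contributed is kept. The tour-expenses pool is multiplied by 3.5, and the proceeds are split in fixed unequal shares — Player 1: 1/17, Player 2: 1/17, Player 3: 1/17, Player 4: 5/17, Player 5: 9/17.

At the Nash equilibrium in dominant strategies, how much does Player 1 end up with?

15.53 dollars

Each unit j contributes comes back to j as 3.5 × (j's share), so j prefers to contribute only if that share exceeds 1/3.5 = 0.2857; otherwise keeping the unit dominates.
Player 4 and Player 5 are above the threshold, contributing 11 each; the remaining 3 contribute 0. Total contributed: 22.
Player 1 keeps 11 and receives 3.5 × 22 × 1/17 = 4.53 from the tour-expenses pool, for a payoff of 15.53.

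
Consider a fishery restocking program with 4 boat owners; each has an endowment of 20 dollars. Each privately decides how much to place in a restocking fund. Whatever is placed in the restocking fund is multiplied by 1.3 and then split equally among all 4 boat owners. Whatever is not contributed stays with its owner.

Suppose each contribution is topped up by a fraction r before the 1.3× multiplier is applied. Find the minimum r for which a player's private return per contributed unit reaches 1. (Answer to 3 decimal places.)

With matching at rate r, one contributed unit becomes (1 + r) in the restocking fund and returns 1.3 × (1 + r) / 4 to the contributor.
Setting this equal to 1: 1 + r = 4/1.3 = 3.0769.
So the minimum matching rate is r = 3.0769 − 1 = 2.077.

2.077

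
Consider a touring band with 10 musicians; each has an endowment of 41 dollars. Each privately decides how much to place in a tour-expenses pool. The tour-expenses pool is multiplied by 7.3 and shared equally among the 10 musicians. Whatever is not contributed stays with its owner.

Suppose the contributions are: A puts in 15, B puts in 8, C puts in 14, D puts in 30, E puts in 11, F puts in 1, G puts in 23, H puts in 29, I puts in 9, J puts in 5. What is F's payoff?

Total contributed: 15 + 8 + 14 + 30 + 11 + 1 + 23 + 29 + 9 + 5 = 145.
Each receives 7.3 × 145 / 10 = 105.85 from the tour-expenses pool.
F keeps 41 − 1 = 40, so F's payoff is 40 + 105.85 = 145.85.

145.85 dollars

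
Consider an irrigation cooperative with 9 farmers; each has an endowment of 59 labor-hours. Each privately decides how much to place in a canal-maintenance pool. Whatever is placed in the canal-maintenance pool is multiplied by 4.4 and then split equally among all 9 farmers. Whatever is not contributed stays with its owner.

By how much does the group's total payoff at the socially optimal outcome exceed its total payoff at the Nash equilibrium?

1805.40 labor-hours

Each contributed unit returns 4.4/9 = 0.4889 to its contributor — below 1 — so contributing 0 is dominant for every player. At the Nash equilibrium everyone keeps their 59, and the group total is 9 × 59 = 531.
Each contributed unit returns 4.400 to the group as a whole (0.4889 to each of 9 players), which exceeds 1, so the social optimum is full contribution: group total = 4.400 × 531 = 2336.40.
Efficiency loss = 2336.40 − 531 = 1805.40.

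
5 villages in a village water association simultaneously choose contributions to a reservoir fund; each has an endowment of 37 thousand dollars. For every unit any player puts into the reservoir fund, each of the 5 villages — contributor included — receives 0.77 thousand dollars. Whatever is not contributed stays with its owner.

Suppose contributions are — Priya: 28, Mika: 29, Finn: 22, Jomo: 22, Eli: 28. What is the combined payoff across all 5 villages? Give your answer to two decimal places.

552.65 thousand dollars

Total contributed: 28 + 29 + 22 + 22 + 28 = 129; total kept: 5 × 37 − 129 = 56.
The reservoir fund pays out 0.77 × 5 × 129 = 496.65 in aggregate.
Group total = 56 + 496.65 = 552.65.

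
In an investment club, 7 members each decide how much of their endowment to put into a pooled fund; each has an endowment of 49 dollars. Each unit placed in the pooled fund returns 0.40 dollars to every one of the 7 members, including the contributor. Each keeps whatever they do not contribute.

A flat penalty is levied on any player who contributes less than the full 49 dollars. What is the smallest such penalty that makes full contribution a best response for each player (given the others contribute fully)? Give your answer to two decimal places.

29.40 dollars

Given the others contribute fully, the best deviation is to contribute 0 (any partial contribution still incurs the fine and gives up units whose private return 0.40 is below 1).
Deviating from 49 to 0 saves 49 dollars but forfeits the deviator's share of the drop in the pooled fund: 0.40 × 49 = 19.60.
So the deviation gain is 49 − 19.60 = 29.40, and the fine must be at least 29.40 dollars to wipe it out.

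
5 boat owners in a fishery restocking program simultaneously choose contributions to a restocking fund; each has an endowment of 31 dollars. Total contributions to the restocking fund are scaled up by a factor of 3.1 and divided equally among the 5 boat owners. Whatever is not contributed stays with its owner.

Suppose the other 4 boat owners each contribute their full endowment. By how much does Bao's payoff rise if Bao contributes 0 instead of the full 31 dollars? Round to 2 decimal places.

Switching from a contribution of 31 to 0 lets Bao keep an extra 31 dollars, but lowers the restocking fund by 31, which costs Bao their own share of that drop: 3.1/5 × 31 = 19.22.
Net gain = 31 − 19.22 = 11.78. The private return per contributed unit (0.6200) is below 1, so free-riding is indeed the best response regardless of what the others do.

11.78 dollars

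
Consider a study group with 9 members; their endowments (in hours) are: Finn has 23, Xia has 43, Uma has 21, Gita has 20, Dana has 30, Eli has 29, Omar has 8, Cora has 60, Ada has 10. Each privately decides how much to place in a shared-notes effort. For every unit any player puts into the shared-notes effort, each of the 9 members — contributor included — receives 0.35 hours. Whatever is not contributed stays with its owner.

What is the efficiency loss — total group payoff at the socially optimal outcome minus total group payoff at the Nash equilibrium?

524.60 hours

The private return per contributed unit is 0.35 < 1 for everyone, so the Nash equilibrium is zero contribution and the group total is Σ E_j = 23 + 43 + 21 + 20 + 30 + 29 + 8 + 60 + 10 = 244.
Each contributed unit returns 3.150 to the group, so the social optimum is full contribution by everyone: group total = 3.150 × 244 = 768.60.
Efficiency loss = (3.150 − 1) × 244 = 524.60.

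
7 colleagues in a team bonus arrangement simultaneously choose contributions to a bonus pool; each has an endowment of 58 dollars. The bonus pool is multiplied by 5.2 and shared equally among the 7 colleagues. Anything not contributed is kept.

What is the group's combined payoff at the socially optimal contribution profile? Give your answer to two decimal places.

Each contributed unit returns 5.200 to the group as a whole (0.7429 to each of 7 players), which exceeds 1, so the social optimum is full contribution: group total = 5.200 × 406 = 2111.20.

2111.20 dollars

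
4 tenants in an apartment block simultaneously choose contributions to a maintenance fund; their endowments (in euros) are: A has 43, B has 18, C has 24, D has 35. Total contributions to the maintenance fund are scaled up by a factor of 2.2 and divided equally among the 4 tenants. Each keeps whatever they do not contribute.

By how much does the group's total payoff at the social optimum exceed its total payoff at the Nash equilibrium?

144.00 euros

The private return per contributed unit is 2.2/4 = 0.5500 < 1 for every player regardless of endowment, so the Nash equilibrium is zero contribution and the group total is Σ E_j = 43 + 18 + 24 + 35 = 120.
Each contributed unit returns 2.200 to the group, so the social optimum is full contribution by everyone: group total = 2.200 × 120 = 264.00.
Efficiency loss = (2.200 − 1) × 120 = 144.00.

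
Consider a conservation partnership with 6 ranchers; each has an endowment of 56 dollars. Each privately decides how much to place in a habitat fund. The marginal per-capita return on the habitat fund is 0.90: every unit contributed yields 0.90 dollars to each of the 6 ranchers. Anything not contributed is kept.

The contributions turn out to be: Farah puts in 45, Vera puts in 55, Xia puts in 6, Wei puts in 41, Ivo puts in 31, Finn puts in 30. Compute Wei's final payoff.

202.20 dollars

Total contributed: 45 + 55 + 6 + 41 + 31 + 30 = 208.
Each receives 0.90 × 208 = 187.20 from the habitat fund.
Wei keeps 56 − 41 = 15, so Wei's payoff is 15 + 187.20 = 202.20.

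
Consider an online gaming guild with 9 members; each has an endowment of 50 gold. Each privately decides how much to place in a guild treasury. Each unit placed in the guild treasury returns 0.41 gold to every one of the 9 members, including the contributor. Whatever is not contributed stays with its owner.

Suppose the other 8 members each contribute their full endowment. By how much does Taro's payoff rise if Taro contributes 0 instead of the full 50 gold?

Switching from a contribution of 50 to 0 lets Taro keep an extra 50 gold, but lowers the guild treasury by 50, which costs Taro their own share of that drop: 0.41 × 50 = 20.50.
Net gain = 50 − 20.50 = 29.50. The private return per contributed unit (0.41) is below 1, so free-riding is indeed the best response regardless of what the others do.

29.50 gold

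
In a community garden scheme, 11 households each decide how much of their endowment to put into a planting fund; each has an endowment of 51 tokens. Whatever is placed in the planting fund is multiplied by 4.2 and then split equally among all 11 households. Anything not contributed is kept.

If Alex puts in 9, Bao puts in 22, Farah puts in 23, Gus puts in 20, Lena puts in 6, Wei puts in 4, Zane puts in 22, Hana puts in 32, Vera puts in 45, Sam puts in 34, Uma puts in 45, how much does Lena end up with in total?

145.04 tokens

Total contributed: 9 + 22 + 23 + 20 + 6 + 4 + 22 + 32 + 45 + 34 + 45 = 262.
Each receives 4.2 × 262 / 11 = 100.04 from the planting fund.
Lena keeps 51 − 6 = 45, so Lena's payoff is 45 + 100.04 = 145.04.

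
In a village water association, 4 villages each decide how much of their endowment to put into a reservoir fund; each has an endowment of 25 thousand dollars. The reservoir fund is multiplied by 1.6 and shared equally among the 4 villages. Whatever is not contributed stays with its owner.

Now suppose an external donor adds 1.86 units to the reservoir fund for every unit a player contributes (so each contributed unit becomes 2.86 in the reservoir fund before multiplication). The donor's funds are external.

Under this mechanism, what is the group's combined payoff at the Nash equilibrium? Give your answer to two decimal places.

Under the mechanism each unit contributed yields 1.6 × 2.86 / 4 = 1.1440 back to its contributor per unit of net cost, which exceeds 1, making full contribution the dominant choice for everyone.
So the Nash equilibrium is full contribution by all 4; the group earns 1.6 × 2.86 × 100 = 457.60.

457.60 thousand dollars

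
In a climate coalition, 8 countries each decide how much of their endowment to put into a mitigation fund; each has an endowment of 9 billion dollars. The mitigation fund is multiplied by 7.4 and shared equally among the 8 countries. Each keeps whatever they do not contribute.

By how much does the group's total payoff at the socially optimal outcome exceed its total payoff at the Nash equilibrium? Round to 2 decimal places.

Each contributed unit returns 7.4/8 = 0.9250 to its contributor — below 1 — so contributing 0 is dominant for every player. At the Nash equilibrium everyone keeps their 9, and the group total is 8 × 9 = 72.
Each contributed unit returns 7.400 to the group as a whole (0.9250 to each of 8 players), which exceeds 1, so the social optimum is full contribution: group total = 7.400 × 72 = 532.80.
Efficiency loss = 532.80 − 72 = 460.80.

460.80 billion dollars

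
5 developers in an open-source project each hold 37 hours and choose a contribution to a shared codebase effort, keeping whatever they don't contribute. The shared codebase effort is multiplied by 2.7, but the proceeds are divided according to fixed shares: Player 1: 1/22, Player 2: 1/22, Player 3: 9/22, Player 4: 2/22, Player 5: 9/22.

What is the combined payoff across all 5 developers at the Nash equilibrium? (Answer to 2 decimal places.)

310.80 hours

A player with share s gets back 2.7·s per unit contributed, so full contribution is dominant for anyone with s > 1/2.7 = 0.3704 and zero contribution is dominant for anyone below.
The shares above 0.3704 belong to Player 3 and Player 5, contributing 37 each; the remaining 3 contribute 0. Total contributed: 74.
The shared codebase effort pays out 2.7 × 74 = 199.80 in total (split across the unequal shares, but the aggregate is all that matters for the group sum).
The 3 free-riders keep 37 each, adding 111. Group total = 111 + 199.80 = 310.80.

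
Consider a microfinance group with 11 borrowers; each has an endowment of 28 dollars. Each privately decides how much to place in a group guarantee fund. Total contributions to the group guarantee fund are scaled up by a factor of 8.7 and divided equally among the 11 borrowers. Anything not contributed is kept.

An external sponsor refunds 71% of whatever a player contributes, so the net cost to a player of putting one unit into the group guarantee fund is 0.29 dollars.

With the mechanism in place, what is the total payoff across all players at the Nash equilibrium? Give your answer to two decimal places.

The effective private return per unit is now (8.7/11) / 0.29 = 2.7273 > 1, so every player's dominant strategy flips to full contribution.
At the Nash equilibrium everyone contributes 28. Group total payoff = 11 × (28 × 0.71 + 8.7 × 28) = 2898.28.

2898.28 dollars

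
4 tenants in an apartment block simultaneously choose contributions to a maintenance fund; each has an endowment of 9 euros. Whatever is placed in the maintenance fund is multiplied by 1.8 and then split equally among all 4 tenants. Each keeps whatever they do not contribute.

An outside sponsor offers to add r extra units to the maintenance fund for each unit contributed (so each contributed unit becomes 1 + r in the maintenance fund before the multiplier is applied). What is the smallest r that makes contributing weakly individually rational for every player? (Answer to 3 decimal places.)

With matching at rate r, one contributed unit becomes (1 + r) in the maintenance fund and returns 1.8 × (1 + r) / 4 to the contributor.
Setting this equal to 1: 1 + r = 4/1.8 = 2.2222.
So the minimum matching rate is r = 2.2222 − 1 = 1.222.

1.222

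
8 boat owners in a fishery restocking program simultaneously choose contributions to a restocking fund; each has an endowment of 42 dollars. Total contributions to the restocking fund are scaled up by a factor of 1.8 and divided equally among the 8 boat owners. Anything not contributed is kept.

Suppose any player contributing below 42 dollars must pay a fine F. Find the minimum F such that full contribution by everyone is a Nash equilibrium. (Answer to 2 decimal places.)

Given the others contribute fully, the best deviation is to contribute 0 (any partial contribution still incurs the fine and gives up units whose private return 0.2250 is below 1).
Deviating from 42 to 0 saves 42 dollars but forfeits the deviator's share of the drop in the restocking fund: 1.8/8 × 42 = 9.45.
So the deviation gain is 42 − 9.45 = 32.55, and the fine must be at least 32.55 dollars to wipe it out.

32.55 dollars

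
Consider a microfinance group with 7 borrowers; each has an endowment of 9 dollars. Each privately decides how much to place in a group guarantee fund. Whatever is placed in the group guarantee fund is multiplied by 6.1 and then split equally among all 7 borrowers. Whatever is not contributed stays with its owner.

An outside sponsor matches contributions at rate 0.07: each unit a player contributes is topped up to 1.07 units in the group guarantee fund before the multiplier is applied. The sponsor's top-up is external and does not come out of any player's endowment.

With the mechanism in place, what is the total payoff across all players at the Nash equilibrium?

63.00 dollars

The effective private return is 6.1 × 1.07 / 7 = 0.9324, which is still under 1, so the mechanism doesn't change anyone's dominant strategy: zero contribution.
Everyone keeps their endowment and the group total is 7 × 9 = 63.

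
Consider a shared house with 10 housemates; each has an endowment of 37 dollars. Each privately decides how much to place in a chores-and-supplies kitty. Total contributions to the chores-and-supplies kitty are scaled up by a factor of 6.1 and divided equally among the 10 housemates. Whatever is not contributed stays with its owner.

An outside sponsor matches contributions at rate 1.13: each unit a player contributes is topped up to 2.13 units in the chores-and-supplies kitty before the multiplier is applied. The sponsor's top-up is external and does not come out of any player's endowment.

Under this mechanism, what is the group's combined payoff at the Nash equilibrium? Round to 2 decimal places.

Under the mechanism each unit contributed yields 6.1 × 2.13 / 10 = 1.2993 back to its contributor per unit of net cost, which exceeds 1, making full contribution the dominant choice for everyone.
At the Nash equilibrium everyone contributes 37. Group total payoff = 6.1 × 2.13 × 370 = 4807.41.

4807.41 dollars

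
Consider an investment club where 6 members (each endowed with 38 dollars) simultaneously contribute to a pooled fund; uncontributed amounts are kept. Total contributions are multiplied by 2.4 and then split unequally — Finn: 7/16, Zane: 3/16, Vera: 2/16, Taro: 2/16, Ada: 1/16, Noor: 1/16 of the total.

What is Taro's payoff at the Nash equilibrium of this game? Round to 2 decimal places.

49.40 dollars

Player j's private return per contributed unit is 2.4 × (j's share). Contributing is weakly dominant for j when that share is at least 1/2.4 = 0.4167, and contributing 0 is dominant otherwise.
Finn alone (share 7/16) is above the threshold, contributing 38; the remaining 5 contribute 0. Total contributed: 38.
Taro keeps 38 and receives 2.4 × 38 × 2/16 = 11.40 from the pooled fund, for a payoff of 49.40.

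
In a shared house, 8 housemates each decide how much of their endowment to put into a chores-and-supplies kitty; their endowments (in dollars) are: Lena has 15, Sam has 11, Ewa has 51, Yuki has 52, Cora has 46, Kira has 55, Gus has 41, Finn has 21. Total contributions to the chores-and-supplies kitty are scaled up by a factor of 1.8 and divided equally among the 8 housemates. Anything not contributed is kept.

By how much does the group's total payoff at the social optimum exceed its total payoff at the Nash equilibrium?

233.60 dollars

The private return per contributed unit is 1.8/8 = 0.2250 < 1 for every player regardless of endowment, so the Nash equilibrium is zero contribution and the group total is Σ E_j = 15 + 11 + 51 + 52 + 46 + 55 + 41 + 21 = 292.
Each contributed unit returns 1.800 to the group, so the social optimum is full contribution by everyone: group total = 1.800 × 292 = 525.60.
Efficiency loss = (1.800 − 1) × 292 = 233.60.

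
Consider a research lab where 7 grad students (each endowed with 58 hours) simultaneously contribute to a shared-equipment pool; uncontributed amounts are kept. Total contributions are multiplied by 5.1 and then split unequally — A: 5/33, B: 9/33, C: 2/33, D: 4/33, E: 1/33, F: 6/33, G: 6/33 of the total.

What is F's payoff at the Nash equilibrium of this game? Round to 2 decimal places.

111.78 hours

A player with share s gets back 5.1·s per unit contributed, so full contribution is dominant for anyone with s > 1/5.1 = 0.1961 and zero contribution is dominant for anyone below.
Only B (9/33) clears that bar, contributing 58; the remaining 6 contribute 0. Total contributed: 58.
F keeps 58 and receives 5.1 × 58 × 6/33 = 53.78 from the shared-equipment pool, for a payoff of 111.78.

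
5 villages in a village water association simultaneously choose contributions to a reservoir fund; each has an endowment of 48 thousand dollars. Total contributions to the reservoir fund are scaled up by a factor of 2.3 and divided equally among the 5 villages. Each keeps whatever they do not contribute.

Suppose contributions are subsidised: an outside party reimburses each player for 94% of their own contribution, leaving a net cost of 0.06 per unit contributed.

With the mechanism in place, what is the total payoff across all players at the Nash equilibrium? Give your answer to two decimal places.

777.60 thousand dollars

Under the mechanism each unit contributed yields (2.3/5) / 0.06 = 7.6667 back to its contributor per unit of net cost, which exceeds 1, making full contribution the dominant choice for everyone.
So the Nash equilibrium is full contribution by all 5; the group earns 5 × (48 × 0.94 + 2.3 × 48) = 777.60.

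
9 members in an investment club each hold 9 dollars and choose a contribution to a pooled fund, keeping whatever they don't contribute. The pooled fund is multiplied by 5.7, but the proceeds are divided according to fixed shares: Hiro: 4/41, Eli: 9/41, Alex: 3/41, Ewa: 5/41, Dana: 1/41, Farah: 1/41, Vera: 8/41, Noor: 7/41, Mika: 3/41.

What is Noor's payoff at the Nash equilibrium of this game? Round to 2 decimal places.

Player j's private return per contributed unit is 5.7 × (j's share). Contributing is weakly dominant for j when that share is at least 1/5.7 = 0.1754, and contributing 0 is dominant otherwise.
Eli and Vera clear that bar, contributing 9 each; the remaining 7 contribute 0. Total contributed: 18.
Noor keeps 9 and receives 5.7 × 18 × 7/41 = 17.52 from the pooled fund, for a payoff of 26.52.

26.52 dollars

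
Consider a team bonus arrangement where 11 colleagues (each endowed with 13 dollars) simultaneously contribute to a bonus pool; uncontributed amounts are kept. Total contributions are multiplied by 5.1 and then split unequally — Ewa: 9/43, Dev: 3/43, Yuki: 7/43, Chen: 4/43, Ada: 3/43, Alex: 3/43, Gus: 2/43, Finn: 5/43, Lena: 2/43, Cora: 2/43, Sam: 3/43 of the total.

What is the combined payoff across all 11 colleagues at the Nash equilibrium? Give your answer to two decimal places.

Player j's private return per contributed unit is 5.1 × (j's share). Contributing is weakly dominant for j when that share is at least 1/5.1 = 0.1961, and contributing 0 is dominant otherwise.
The only share above 0.1961 is Ewa's 9/43, contributing 13; the remaining 10 contribute 0. Total contributed: 13.
The bonus pool pays out 5.1 × 13 = 66.30 in total (split across the unequal shares, but the aggregate is all that matters for the group sum).
The 10 free-riders keep 13 each, adding 130. Group total = 130 + 66.30 = 196.30.

196.30 dollars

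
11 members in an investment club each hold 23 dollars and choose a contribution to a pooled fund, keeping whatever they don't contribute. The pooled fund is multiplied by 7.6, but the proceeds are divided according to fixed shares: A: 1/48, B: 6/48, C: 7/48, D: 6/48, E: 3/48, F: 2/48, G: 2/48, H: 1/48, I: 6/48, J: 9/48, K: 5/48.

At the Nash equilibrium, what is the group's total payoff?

Player j's private return per contributed unit is 7.6 × (j's share). Contributing is weakly dominant for j when that share is at least 1/7.6 = 0.1316, and contributing 0 is dominant otherwise.
The shares above 0.1316 belong to C and J, contributing 23 each; the remaining 9 contribute 0. Total contributed: 46.
The pooled fund pays out 7.6 × 46 = 349.60 in total (split across the unequal shares, but the aggregate is all that matters for the group sum).
The 9 free-riders keep 23 each, adding 207. Group total = 207 + 349.60 = 556.60.

556.60 dollars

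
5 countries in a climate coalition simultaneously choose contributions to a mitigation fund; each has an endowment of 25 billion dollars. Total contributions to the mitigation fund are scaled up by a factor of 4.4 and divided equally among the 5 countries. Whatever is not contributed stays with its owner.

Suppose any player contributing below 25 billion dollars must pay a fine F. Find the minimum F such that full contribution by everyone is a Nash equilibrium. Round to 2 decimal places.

3.00 billion dollars

Given the others contribute fully, the best deviation is to contribute 0 (any partial contribution still incurs the fine and gives up units whose private return 0.8800 is below 1).
Deviating from 25 to 0 saves 25 billion dollars but forfeits the deviator's share of the drop in the mitigation fund: 4.4/5 × 25 = 22.00.
So the deviation gain is 25 − 22.00 = 3.00, and the fine must be at least 3.00 billion dollars to wipe it out.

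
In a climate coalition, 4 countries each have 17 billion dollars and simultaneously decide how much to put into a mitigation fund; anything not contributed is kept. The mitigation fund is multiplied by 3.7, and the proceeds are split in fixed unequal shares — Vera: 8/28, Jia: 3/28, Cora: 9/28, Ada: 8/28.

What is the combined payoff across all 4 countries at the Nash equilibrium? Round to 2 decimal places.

Player j's private return per contributed unit is 3.7 × (j's share). Contributing is weakly dominant for j when that share is at least 1/3.7 = 0.2703, and contributing 0 is dominant otherwise.
Vera, Cora and Ada are above the threshold, contributing 17 each; the remaining 1 contribute 0. Total contributed: 51.
The mitigation fund pays out 3.7 × 51 = 188.70 in total (split across the unequal shares, but the aggregate is all that matters for the group sum).
The 1 free-riders keep 17 each, adding 17. Group total = 17 + 188.70 = 205.70.

205.70 billion dollars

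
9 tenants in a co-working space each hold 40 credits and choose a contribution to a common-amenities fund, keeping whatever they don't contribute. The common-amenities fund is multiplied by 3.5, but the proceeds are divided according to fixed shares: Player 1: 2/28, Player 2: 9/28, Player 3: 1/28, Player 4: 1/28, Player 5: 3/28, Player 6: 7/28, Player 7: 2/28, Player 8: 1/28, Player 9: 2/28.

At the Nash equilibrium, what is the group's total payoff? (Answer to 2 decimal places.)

460.00 credits

For player j, contributing a unit is worthwhile iff 3.5 × (j's share) ≥ 1, i.e. iff j's share is at least 0.2857.
The only share above 0.2857 is Player 2's 9/28, contributing 40; the remaining 8 contribute 0. Total contributed: 40.
The common-amenities fund pays out 3.5 × 40 = 140.00 in total (split across the unequal shares, but the aggregate is all that matters for the group sum).
The 8 free-riders keep 40 each, adding 320. Group total = 320 + 140.00 = 460.00.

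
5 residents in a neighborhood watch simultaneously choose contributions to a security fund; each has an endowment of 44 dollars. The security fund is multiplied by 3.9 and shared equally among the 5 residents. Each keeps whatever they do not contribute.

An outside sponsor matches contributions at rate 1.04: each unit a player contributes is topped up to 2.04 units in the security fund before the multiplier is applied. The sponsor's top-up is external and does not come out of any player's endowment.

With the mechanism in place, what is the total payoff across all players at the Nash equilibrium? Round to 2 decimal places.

1750.32 dollars

Under the mechanism each unit contributed yields 3.9 × 2.04 / 5 = 1.5912 back to its contributor per unit of net cost, which exceeds 1, making full contribution the dominant choice for everyone.
So the Nash equilibrium is full contribution by all 5; the group earns 3.9 × 2.04 × 220 = 1750.32.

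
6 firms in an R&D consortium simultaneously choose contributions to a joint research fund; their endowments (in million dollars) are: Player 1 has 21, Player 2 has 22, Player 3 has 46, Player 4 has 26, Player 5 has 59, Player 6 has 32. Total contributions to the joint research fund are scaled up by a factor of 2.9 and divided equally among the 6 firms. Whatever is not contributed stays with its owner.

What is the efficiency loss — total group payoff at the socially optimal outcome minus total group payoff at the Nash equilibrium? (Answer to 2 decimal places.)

The private return per contributed unit is 2.9/6 = 0.4833 < 1 for every player regardless of endowment, so the Nash equilibrium is zero contribution and the group total is Σ E_j = 21 + 22 + 46 + 26 + 59 + 32 = 206.
Each contributed unit returns 2.900 to the group, so the social optimum is full contribution by everyone: group total = 2.900 × 206 = 597.40.
Efficiency loss = (2.900 − 1) × 206 = 391.40.

391.40 million dollars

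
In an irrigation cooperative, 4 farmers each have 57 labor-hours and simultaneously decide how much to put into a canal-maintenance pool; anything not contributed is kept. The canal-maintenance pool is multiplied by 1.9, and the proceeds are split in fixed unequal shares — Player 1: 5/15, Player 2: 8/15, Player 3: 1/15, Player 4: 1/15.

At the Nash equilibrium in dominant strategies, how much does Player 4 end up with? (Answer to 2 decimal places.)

64.22 labor-hours

Each unit j contributes comes back to j as 1.9 × (j's share), so j prefers to contribute only if that share exceeds 1/1.9 = 0.5263; otherwise keeping the unit dominates.
Only Player 2 (8/15) clears that bar, contributing 57; the remaining 3 contribute 0. Total contributed: 57.
Player 4 keeps 57 and receives 1.9 × 57 × 1/15 = 7.22 from the canal-maintenance pool, for a payoff of 64.22.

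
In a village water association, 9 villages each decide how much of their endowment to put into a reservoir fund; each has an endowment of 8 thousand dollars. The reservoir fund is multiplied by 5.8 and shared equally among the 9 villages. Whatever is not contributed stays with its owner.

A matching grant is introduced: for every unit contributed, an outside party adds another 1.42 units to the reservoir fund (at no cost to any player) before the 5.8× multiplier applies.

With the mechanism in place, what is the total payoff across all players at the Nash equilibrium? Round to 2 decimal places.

Under the mechanism each unit contributed yields 5.8 × 2.42 / 9 = 1.5596 back to its contributor per unit of net cost, which exceeds 1, making full contribution the dominant choice for everyone.
So the Nash equilibrium is full contribution by all 9; the group earns 5.8 × 2.42 × 72 = 1010.59.

1010.59 thousand dollars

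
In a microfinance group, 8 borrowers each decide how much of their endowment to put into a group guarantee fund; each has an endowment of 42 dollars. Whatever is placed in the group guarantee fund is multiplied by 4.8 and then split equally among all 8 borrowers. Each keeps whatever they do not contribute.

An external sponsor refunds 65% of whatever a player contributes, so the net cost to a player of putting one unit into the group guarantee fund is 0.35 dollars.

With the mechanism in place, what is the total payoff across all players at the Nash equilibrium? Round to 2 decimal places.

1831.20 dollars

Under the mechanism each unit contributed yields (4.8/8) / 0.35 = 1.7143 back to its contributor per unit of net cost, which exceeds 1, making full contribution the dominant choice for everyone.
At the Nash equilibrium everyone contributes 42. Group total payoff = 8 × (42 × 0.65 + 4.8 × 42) = 1831.20.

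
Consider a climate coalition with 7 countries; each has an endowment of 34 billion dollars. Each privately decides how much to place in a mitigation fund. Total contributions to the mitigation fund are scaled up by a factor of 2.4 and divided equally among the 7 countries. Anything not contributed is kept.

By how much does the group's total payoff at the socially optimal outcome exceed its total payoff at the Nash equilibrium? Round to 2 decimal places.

333.20 billion dollars

Each contributed unit returns 2.4/7 = 0.3429 to its contributor — below 1 — so contributing 0 is dominant for every player. At the Nash equilibrium everyone keeps their 34, and the group total is 7 × 34 = 238.
Each contributed unit returns 2.400 to the group as a whole (0.3429 to each of 7 players), which exceeds 1, so the social optimum is full contribution: group total = 2.400 × 238 = 571.20.
Efficiency loss = 571.20 − 238 = 333.20.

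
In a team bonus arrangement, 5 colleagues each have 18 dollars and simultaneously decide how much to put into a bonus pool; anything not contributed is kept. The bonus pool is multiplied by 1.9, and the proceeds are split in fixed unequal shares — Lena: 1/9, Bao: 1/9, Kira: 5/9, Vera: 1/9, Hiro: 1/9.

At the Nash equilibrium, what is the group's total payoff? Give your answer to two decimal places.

106.20 dollars

Each unit j contributes comes back to j as 1.9 × (j's share), so j prefers to contribute only if that share exceeds 1/1.9 = 0.5263; otherwise keeping the unit dominates.
Kira alone (share 5/9) is above the threshold, contributing 18; the remaining 4 contribute 0. Total contributed: 18.
The bonus pool pays out 1.9 × 18 = 34.20 in total (split across the unequal shares, but the aggregate is all that matters for the group sum).
The 4 free-riders keep 18 each, adding 72. Group total = 72 + 34.20 = 106.20.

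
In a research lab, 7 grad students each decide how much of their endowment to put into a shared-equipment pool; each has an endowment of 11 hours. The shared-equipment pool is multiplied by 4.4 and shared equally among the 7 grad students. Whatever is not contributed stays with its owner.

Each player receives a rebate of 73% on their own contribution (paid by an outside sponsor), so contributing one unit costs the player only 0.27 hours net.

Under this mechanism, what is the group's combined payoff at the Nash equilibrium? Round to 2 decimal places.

Under the mechanism each unit contributed yields (4.4/7) / 0.27 = 2.3280 back to its contributor per unit of net cost, which exceeds 1, making full contribution the dominant choice for everyone.
So the Nash equilibrium is full contribution by all 7; the group earns 7 × (11 × 0.73 + 4.4 × 11) = 395.01.

395.01 hours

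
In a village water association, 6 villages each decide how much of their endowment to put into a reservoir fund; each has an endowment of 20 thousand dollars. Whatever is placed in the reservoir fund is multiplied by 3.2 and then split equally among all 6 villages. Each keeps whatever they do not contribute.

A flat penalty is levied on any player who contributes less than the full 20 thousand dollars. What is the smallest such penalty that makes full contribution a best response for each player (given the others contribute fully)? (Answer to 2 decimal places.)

9.33 thousand dollars

Given the others contribute fully, the best deviation is to contribute 0 (any partial contribution still incurs the fine and gives up units whose private return 0.5333 is below 1).
Deviating from 20 to 0 saves 20 thousand dollars but forfeits the deviator's share of the drop in the reservoir fund: 3.2/6 × 20 = 10.67.
So the deviation gain is 20 − 10.67 = 9.33, and the fine must be at least 9.33 thousand dollars to wipe it out.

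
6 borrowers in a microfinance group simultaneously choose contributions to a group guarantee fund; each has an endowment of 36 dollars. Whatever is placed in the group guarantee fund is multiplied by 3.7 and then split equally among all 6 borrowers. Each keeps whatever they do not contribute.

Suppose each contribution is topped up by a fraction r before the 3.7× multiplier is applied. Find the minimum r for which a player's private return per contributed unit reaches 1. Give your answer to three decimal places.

0.622

With matching at rate r, one contributed unit becomes (1 + r) in the group guarantee fund and returns 3.7 × (1 + r) / 6 to the contributor.
Setting this equal to 1: 1 + r = 6/3.7 = 1.6216.
So the minimum matching rate is r = 1.6216 − 1 = 0.622.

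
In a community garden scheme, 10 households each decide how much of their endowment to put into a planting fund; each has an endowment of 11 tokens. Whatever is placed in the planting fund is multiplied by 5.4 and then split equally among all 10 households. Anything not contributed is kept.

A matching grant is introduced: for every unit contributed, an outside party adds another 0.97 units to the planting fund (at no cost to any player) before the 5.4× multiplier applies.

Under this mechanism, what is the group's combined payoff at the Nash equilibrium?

Under the mechanism each unit contributed yields 5.4 × 1.97 / 10 = 1.0638 back to its contributor per unit of net cost, which exceeds 1, making full contribution the dominant choice for everyone.
At the Nash equilibrium everyone contributes 11. Group total payoff = 5.4 × 1.97 × 110 = 1170.18.

1170.18 tokens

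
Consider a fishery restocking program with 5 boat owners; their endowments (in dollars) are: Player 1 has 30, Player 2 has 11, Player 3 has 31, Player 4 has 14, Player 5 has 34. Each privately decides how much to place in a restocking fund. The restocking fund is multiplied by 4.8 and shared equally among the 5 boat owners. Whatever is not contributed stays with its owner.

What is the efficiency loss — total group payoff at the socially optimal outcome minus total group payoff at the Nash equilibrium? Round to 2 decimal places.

The private return per contributed unit is 4.8/5 = 0.9600 < 1 for every player regardless of endowment, so the Nash equilibrium is zero contribution and the group total is Σ E_j = 30 + 11 + 31 + 14 + 34 = 120.
Each contributed unit returns 4.800 to the group, so the social optimum is full contribution by everyone: group total = 4.800 × 120 = 576.00.
Efficiency loss = (4.800 − 1) × 120 = 456.00.

456.00 dollars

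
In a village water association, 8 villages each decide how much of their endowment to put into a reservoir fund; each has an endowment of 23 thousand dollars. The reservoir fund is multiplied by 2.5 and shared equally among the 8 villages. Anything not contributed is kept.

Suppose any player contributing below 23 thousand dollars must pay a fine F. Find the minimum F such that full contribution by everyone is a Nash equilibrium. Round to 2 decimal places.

Given the others contribute fully, the best deviation is to contribute 0 (any partial contribution still incurs the fine and gives up units whose private return 0.3125 is below 1).
Deviating from 23 to 0 saves 23 thousand dollars but forfeits the deviator's share of the drop in the reservoir fund: 2.5/8 × 23 = 7.19.
So the deviation gain is 23 − 7.19 = 15.81, and the fine must be at least 15.81 thousand dollars to wipe it out.

15.81 thousand dollars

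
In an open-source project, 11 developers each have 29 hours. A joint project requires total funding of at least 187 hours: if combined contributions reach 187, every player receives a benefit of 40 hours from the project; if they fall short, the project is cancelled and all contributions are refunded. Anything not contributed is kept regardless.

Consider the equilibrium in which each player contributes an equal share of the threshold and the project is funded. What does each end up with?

52 hours

Equal share of the threshold: 187/11 = 17.
At this profile no one gains by cutting their contribution: any cut drops the total below 187, the project is cancelled, contributions are refunded, and the deviator ends with 29, which is less than 29 − 17 + 40 = 52. Contributing more than 17 just wastes the excess. So contributing exactly 17 is a best response.
Each player's payoff: 29 − 17 + 40 = 52.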